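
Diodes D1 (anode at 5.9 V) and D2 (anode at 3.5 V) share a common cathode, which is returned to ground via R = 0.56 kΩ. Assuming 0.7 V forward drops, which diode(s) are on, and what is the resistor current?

Only D1 conducts; I_R ≈ 9.3 mA

Assume both conduct. Then node N would need to be at both 5.9−0.7 = 5.2 V and 3.5−0.7 = 2.8 V, which is impossible.
Assume only D1 conducts: V_N = 5.9 − 0.7 = 5.2 V, so I_R = 5.2/0.56 = 9.29 mA.
Check D2: its anode-to-cathode voltage is 3.5 − 5.2 = -1.7 V < 0.7 V, so it is off. The assumption is consistent.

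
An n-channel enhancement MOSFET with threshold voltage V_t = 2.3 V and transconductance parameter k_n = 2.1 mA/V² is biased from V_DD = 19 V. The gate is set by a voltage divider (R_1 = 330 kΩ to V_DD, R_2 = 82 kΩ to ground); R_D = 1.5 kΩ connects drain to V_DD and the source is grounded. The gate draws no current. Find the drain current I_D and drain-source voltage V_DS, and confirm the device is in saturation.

I_D ≈ 2.3 mA, V_DS ≈ 16 V

V_G = V_DD·R_2/(R_1+R_2) = 19×82/412 = 3.78 V. With the source grounded, V_GS = V_G = 3.78 V.
Assume saturation: I_D = (k_n/2)(V_GS − V_t)² = (2.1/2)×(3.78 − 2.3)² = 1.05×1.48² = 2.3 mA.
V_DS = V_DD − I_D·R_D = 19 − 2.3×1.5 = 15.5 V.
Saturation requires V_DS ≥ V_GS − V_t = 1.48 V; 15.5 ≥ 1.48 ✓.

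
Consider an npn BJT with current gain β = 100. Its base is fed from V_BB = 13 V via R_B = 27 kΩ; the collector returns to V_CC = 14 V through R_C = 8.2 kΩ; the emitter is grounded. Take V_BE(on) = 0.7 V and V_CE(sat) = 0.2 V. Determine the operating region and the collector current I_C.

Assume active: I_B = (13 − 0.7)/27 = 0.456 mA, giving I_C = β·I_B = 45.6 mA.
But then V_CE = 14 − 45.6×8.2 = -360 V < V_CE(sat) = 0.2 V — impossible in the active region.
So the transistor is saturated. With V_CE = 0.2 V, I_C = (V_CC − 0.2)/R_C = 13.8/8.2 = 1.68 mA.
Check: β·I_B = 45.6 mA > I_C = 1.68 mA, confirming saturation.

saturation; I_C ≈ 1.7 mA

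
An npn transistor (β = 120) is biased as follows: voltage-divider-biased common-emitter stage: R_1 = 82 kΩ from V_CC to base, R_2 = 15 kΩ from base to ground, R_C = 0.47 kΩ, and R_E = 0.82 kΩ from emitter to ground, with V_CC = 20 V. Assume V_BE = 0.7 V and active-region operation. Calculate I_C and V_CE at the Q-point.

I_C ≈ 2.6 mA, V_CE ≈ 17 V

Thevenize the base divider: V_Th = V_CC·R_2/(R_1+R_2) = 20×15/97 = 3.09 V, R_Th = R_1‖R_2 = 12.7 kΩ.
Base-emitter loop: V_Th = I_B·R_Th + V_BE + (β+1)I_B·R_E, so I_B = (3.09 − 0.7) / (12.7 + 121×0.82) = 0.0214 mA.
I_C = β·I_B = 120×0.0214 = 2.57 mA, and I_E = (β+1)I_B = 2.59 mA.
V_CE = V_CC − I_C·R_C − I_E·R_E = 20 − 2.57×0.47 − 2.59×0.82 = 16.7 V.
V_CE = 16.7 V > 0.2 V confirms active-region operation.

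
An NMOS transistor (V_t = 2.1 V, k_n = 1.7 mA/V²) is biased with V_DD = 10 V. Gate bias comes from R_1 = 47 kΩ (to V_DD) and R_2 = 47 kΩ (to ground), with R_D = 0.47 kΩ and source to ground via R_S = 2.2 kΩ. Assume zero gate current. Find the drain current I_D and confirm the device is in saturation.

I_D ≈ 0.86 mA

V_G = V_DD·R_2/(R_1+R_2) = 10×47/94 = 5 V.
Assume saturation: I_D = (k_n/2)(V_GS − V_t)² with V_GS = V_G − I_D·R_S = 5 − 2.2·I_D.
Substituting gives 4.11·I_D² − 11.8·I_D + 7.15 = 0, with roots I_D = 0.861 or 2.02 mA.
The root I_D = 2.02 mA gives V_GS = 0.559 V ≤ V_t, so take I_D = 0.861 mA.
Then V_GS = 3.11 V and V_DS = V_DD − I_D(R_D+R_S) = 10 − 0.861×2.67 = 7.7 V.
Saturation requires V_DS ≥ V_GS − V_t = 1.01 V; 7.7 ≥ 1.01 ✓.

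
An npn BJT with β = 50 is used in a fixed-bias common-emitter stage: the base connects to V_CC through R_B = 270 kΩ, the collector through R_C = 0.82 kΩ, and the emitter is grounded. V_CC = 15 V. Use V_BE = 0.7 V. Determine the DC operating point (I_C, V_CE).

Base loop: V_CC = I_B·R_B + V_BE, so I_B = (15 − 0.7)/270 kΩ = 0.053 mA.
In the active region I_C = β·I_B = 50 × 0.053 = 2.65 mA.
Collector loop: V_CE = V_CC − I_C·R_C = 15 − 2.65×0.82 = 12.8 V.
Since V_CE = 12.8 V > V_CE(sat) ≈ 0.2 V, the transistor is in the active region as assumed.

I_C ≈ 2.6 mA, V_CE ≈ 13 V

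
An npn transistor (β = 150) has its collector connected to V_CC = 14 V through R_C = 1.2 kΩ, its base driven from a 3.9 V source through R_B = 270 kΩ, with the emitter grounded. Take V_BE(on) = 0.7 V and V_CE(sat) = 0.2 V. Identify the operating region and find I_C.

active; I_C ≈ 1.8 mA

Assume active. Base-emitter loop: I_B = (V_BB − V_BE)/R_B = (3.9 − 0.7)/270 = 0.0119 mA.
I_C = β·I_B = 150×0.0119 = 1.78 mA.
V_CE = V_CC − I_C·R_C = 14 − 1.78×1.2 = 11.9 V > V_CE(sat), so the active-region assumption holds.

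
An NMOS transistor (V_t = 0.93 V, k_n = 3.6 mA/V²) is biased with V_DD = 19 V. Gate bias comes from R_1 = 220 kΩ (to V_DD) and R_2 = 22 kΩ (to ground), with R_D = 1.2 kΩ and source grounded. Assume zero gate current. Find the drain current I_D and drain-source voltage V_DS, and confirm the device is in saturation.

I_D ≈ 1.1 mA, V_DS ≈ 18 V

V_G = V_DD·R_2/(R_1+R_2) = 19×22/242 = 1.73 V. With the source grounded, V_GS = V_G = 1.73 V.
Assume saturation: I_D = (k_n/2)(V_GS − V_t)² = (3.6/2)×(1.73 − 0.93)² = 1.8×0.797² = 1.14 mA.
V_DS = V_DD − I_D·R_D = 19 − 1.14×1.2 = 17.6 V.
Saturation requires V_DS ≥ V_GS − V_t = 0.797 V; 17.6 ≥ 0.797 ✓.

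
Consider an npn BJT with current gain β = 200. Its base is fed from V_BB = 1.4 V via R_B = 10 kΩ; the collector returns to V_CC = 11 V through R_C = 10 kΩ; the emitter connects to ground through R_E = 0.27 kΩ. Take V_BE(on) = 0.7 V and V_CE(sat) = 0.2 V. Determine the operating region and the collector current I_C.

saturation; I_C ≈ 1.1 mA

Assume active: I_B = (1.4 − 0.7)/(10 + 201×0.27) = 0.0109 mA, I_C = β·I_B = 2.18 mA.
Then V_CE = 11 − 2.18×10 − 2.19×0.27 = -11.4 V < 0.2 V — the active assumption fails.
Re-solve with V_CE = 0.2 V. KCL at the emitter: V_E/R_E = (V_BB−0.7−V_E)/R_B + (V_CC−0.2−V_E)/R_C, giving V_E = 0.295 V.
I_C = (V_CC − 0.2 − V_E)/R_C = (10.8 − 0.295)/10 = 1.05 mA.
Check: I_B = (0.7 − 0.295)/10 = 0.0405 mA, and β·I_B = 8.11 mA > I_C, confirming saturation.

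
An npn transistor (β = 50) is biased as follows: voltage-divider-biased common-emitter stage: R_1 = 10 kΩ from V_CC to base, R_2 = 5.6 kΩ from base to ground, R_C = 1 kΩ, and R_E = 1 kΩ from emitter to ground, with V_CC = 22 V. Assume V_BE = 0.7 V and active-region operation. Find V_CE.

Thevenize the base divider: V_Th = V_CC·R_2/(R_1+R_2) = 22×5.6/15.6 = 7.9 V, R_Th = R_1‖R_2 = 3.59 kΩ.
Base-emitter loop: V_Th = I_B·R_Th + V_BE + (β+1)I_B·R_E, so I_B = (7.9 − 0.7) / (3.59 + 51×1) = 0.132 mA.
I_C = β·I_B = 50×0.132 = 6.59 mA, and I_E = (β+1)I_B = 6.72 mA.
V_CE = V_CC − I_C·R_C − I_E·R_E = 22 − 6.59×1 − 6.72×1 = 8.68 V.
V_CE = 8.68 V > 0.2 V confirms active-region operation.

V_CE ≈ 8.7 V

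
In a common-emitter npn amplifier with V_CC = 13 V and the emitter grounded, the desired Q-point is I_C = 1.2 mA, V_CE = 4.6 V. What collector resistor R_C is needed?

Collector loop: V_CC = I_C·R_C + V_CE.
R_C = (V_CC − V_CE)/I_C = (13 − 4.6)/1.2 = 7 kΩ.

R_C ≈ 7 kΩ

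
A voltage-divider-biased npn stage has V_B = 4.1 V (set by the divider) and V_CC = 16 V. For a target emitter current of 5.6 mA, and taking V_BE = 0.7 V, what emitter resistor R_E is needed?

V_E = V_B − V_BE = 4.1 − 0.7 = 3.4 V.
R_E = V_E / I_E = 3.4 / 5.6 = 0.607 kΩ.

R_E ≈ 0.61 kΩ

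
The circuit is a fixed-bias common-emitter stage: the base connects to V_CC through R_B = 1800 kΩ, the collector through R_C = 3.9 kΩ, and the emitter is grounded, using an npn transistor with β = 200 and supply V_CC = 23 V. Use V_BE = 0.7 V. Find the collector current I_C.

I_C ≈ 2.5 mA

Base loop: V_CC = I_B·R_B + V_BE, so I_B = (23 − 0.7)/1800 kΩ = 0.0124 mA.
In the active region I_C = β·I_B = 200 × 0.0124 = 2.48 mA.
Collector loop: V_CE = V_CC − I_C·R_C = 23 − 2.48×3.9 = 13.3 V.
Since V_CE = 13.3 V > V_CE(sat) ≈ 0.2 V, the transistor is in the active region as assumed.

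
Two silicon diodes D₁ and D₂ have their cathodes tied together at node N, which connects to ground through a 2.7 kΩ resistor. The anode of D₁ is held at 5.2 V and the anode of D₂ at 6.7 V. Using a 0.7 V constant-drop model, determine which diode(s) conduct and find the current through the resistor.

Assume both conduct. Then node N would need to be at both 5.2−0.7 = 4.5 V and 6.7−0.7 = 6 V, which is impossible.
Assume only D₂ conducts: V_N = 6.7 − 0.7 = 6 V, so I_R = 6/2.7 = 2.22 mA.
Check D₁: its anode-to-cathode voltage is 5.2 − 6 = -0.8 V < 0.7 V, so it is off. The assumption is consistent.

Only D₂ conducts; I_R ≈ 2.2 mA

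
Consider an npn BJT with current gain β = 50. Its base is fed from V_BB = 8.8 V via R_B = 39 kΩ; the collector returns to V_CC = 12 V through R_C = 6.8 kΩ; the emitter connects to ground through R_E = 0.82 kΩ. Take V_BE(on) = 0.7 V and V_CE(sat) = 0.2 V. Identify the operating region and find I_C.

Assume active: I_B = (8.8 − 0.7)/(39 + 51×0.82) = 0.1 mA, I_C = β·I_B = 5.01 mA.
Then V_CE = 12 − 5.01×6.8 − 5.11×0.82 = -26.3 V < 0.2 V — the active assumption fails.
Re-solve with V_CE = 0.2 V. KCL at the emitter: V_E/R_E = (V_BB−0.7−V_E)/R_B + (V_CC−0.2−V_E)/R_C, giving V_E = 1.4 V.
I_C = (V_CC − 0.2 − V_E)/R_C = (11.8 − 1.4)/6.8 = 1.53 mA.
Check: I_B = (8.1 − 1.4)/39 = 0.172 mA, and β·I_B = 8.6 mA > I_C, confirming saturation.

saturation; I_C ≈ 1.5 mA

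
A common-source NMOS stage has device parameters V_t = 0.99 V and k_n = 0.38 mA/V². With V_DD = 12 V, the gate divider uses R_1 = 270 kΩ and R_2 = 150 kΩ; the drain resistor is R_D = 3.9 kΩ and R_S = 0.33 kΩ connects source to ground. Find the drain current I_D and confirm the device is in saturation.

V_G = V_DD·R_2/(R_1+R_2) = 12×150/420 = 4.29 V.
Assume saturation: I_D = (k_n/2)(V_GS − V_t)² with V_GS = V_G − I_D·R_S = 4.29 − 0.33·I_D.
Substituting gives 0.0207·I_D² − 1.41·I_D + 2.06 = 0, with roots I_D = 1.49 or 66.8 mA.
The root I_D = 66.8 mA gives V_GS = -17.8 V ≤ V_t, so take I_D = 1.49 mA.
Then V_GS = 3.79 V and V_DS = V_DD − I_D(R_D+R_S) = 12 − 1.49×4.23 = 5.69 V.
Saturation requires V_DS ≥ V_GS − V_t = 2.8 V; 5.69 ≥ 2.8 ✓.

I_D ≈ 1.5 mA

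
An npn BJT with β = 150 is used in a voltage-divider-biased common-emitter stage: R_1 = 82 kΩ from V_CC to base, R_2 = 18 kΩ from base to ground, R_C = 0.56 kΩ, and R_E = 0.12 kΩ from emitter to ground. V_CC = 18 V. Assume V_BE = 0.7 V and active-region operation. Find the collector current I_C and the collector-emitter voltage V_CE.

I_C ≈ 12 mA, V_CE ≈ 10 V

Thevenize the base divider: V_Th = V_CC·R_2/(R_1+R_2) = 18×18/100 = 3.24 V, R_Th = R_1‖R_2 = 14.8 kΩ.
Base-emitter loop: V_Th = I_B·R_Th + V_BE + (β+1)I_B·R_E, so I_B = (3.24 − 0.7) / (14.8 + 151×0.12) = 0.0773 mA.
I_C = β·I_B = 150×0.0773 = 11.6 mA, and I_E = (β+1)I_B = 11.7 mA.
V_CE = V_CC − I_C·R_C − I_E·R_E = 18 − 11.6×0.56 − 11.7×0.12 = 10.1 V.
V_CE = 10.1 V > 0.2 V confirms active-region operation.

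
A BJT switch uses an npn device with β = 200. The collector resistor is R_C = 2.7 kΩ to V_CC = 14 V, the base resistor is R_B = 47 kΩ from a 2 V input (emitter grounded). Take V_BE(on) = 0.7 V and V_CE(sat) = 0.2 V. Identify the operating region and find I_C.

Assume active: I_B = (2 − 0.7)/47 = 0.0277 mA, giving I_C = β·I_B = 5.53 mA.
But then V_CE = 14 − 5.53×2.7 = -0.936 V < V_CE(sat) = 0.2 V — impossible in the active region.
So the transistor is saturated. With V_CE = 0.2 V, I_C = (V_CC − 0.2)/R_C = 13.8/2.7 = 5.11 mA.
Check: β·I_B = 5.53 mA > I_C = 5.11 mA, confirming saturation.

saturation; I_C ≈ 5.1 mA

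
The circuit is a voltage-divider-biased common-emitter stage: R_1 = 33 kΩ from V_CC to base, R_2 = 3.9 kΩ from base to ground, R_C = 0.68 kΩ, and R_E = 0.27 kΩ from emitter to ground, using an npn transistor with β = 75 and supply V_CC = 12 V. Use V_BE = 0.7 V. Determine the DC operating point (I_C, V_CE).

Thevenize the base divider: V_Th = V_CC·R_2/(R_1+R_2) = 12×3.9/36.9 = 1.27 V, R_Th = R_1‖R_2 = 3.49 kΩ.
Base-emitter loop: V_Th = I_B·R_Th + V_BE + (β+1)I_B·R_E, so I_B = (1.27 − 0.7) / (3.49 + 76×0.27) = 0.0237 mA.
I_C = β·I_B = 75×0.0237 = 1.78 mA, and I_E = (β+1)I_B = 1.8 mA.
V_CE = V_CC − I_C·R_C − I_E·R_E = 12 − 1.78×0.68 − 1.8×0.27 = 10.3 V.
V_CE = 10.3 V > 0.2 V confirms active-region operation.

I_C ≈ 1.8 mA, V_CE ≈ 10 V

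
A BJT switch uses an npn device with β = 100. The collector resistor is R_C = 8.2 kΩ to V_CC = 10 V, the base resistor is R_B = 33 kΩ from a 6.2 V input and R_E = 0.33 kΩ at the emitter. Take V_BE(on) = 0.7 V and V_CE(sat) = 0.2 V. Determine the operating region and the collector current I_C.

saturation; I_C ≈ 1.1 mA

Assume active: I_B = (6.2 − 0.7)/(33 + 101×0.33) = 0.0829 mA, I_C = β·I_B = 8.29 mA.
Then V_CE = 10 − 8.29×8.2 − 8.37×0.33 = -60.8 V < 0.2 V — the active assumption fails.
Re-solve with V_CE = 0.2 V. KCL at the emitter: V_E/R_E = (V_BB−0.7−V_E)/R_B + (V_CC−0.2−V_E)/R_C, giving V_E = 0.428 V.
I_C = (V_CC − 0.2 − V_E)/R_C = (9.8 − 0.428)/8.2 = 1.14 mA.
Check: I_B = (5.5 − 0.428)/33 = 0.154 mA, and β·I_B = 15.4 mA > I_C, confirming saturation.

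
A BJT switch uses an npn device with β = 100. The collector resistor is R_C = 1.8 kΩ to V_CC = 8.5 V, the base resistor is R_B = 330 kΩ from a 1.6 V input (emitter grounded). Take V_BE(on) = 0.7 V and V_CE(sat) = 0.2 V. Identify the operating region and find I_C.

Assume active. Base-emitter loop: I_B = (V_BB − V_BE)/R_B = (1.6 − 0.7)/330 = 0.00273 mA.
I_C = β·I_B = 100×0.00273 = 0.273 mA.
V_CE = V_CC − I_C·R_C = 8.5 − 0.273×1.8 = 8.01 V > V_CE(sat), so the active-region assumption holds.

active; I_C ≈ 0.27 mA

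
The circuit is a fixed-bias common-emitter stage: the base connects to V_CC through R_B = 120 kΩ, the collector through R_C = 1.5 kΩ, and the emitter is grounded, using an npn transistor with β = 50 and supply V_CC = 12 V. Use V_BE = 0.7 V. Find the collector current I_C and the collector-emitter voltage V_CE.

I_C ≈ 4.7 mA, V_CE ≈ 4.9 V

Base loop: V_CC = I_B·R_B + V_BE, so I_B = (12 − 0.7)/120 kΩ = 0.0942 mA.
In the active region I_C = β·I_B = 50 × 0.0942 = 4.71 mA.
Collector loop: V_CE = V_CC − I_C·R_C = 12 − 4.71×1.5 = 4.94 V.
Since V_CE = 4.94 V > V_CE(sat) ≈ 0.2 V, the transistor is in the active region as assumed.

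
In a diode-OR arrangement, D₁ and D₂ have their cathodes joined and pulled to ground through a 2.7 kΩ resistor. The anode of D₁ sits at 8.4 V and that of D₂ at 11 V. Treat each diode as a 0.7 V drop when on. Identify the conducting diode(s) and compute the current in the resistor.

Only D₂ conducts; I_R ≈ 3.8 mA

Assume both conduct. Then node N would need to be at both 8.4−0.7 = 7.7 V and 11−0.7 = 10.3 V, which is impossible.
Assume only D₂ conducts: V_N = 11 − 0.7 = 10.3 V, so I_R = 10.3/2.7 = 3.81 mA.
Check D₁: its anode-to-cathode voltage is 8.4 − 10.3 = -1.9 V < 0.7 V, so it is off. The assumption is consistent.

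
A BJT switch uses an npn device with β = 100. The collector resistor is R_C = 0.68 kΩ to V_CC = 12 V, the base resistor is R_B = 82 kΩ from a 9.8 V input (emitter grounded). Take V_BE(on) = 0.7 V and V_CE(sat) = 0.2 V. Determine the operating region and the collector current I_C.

active; I_C ≈ 11 mA

Assume active. Base-emitter loop: I_B = (V_BB − V_BE)/R_B = (9.8 − 0.7)/82 = 0.111 mA.
I_C = β·I_B = 100×0.111 = 11.1 mA.
V_CE = V_CC − I_C·R_C = 12 − 11.1×0.68 = 4.45 V > V_CE(sat), so the active-region assumption holds.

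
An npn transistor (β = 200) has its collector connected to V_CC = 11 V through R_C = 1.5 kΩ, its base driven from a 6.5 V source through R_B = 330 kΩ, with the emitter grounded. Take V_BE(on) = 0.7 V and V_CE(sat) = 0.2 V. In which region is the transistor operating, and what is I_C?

Assume active. Base-emitter loop: I_B = (V_BB − V_BE)/R_B = (6.5 − 0.7)/330 = 0.0176 mA.
I_C = β·I_B = 200×0.0176 = 3.52 mA.
V_CE = V_CC − I_C·R_C = 11 − 3.52×1.5 = 5.73 V > V_CE(sat), so the active-region assumption holds.

active; I_C ≈ 3.5 mA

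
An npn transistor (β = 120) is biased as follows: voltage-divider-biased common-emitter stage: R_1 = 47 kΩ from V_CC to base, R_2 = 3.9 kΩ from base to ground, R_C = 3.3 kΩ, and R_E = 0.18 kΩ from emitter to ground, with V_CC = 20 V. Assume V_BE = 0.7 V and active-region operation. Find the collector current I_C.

Thevenize the base divider: V_Th = V_CC·R_2/(R_1+R_2) = 20×3.9/50.9 = 1.53 V, R_Th = R_1‖R_2 = 3.6 kΩ.
Base-emitter loop: V_Th = I_B·R_Th + V_BE + (β+1)I_B·R_E, so I_B = (1.53 − 0.7) / (3.6 + 121×0.18) = 0.0328 mA.
I_C = β·I_B = 120×0.0328 = 3.94 mA, and I_E = (β+1)I_B = 3.97 mA.
V_CE = V_CC − I_C·R_C − I_E·R_E = 20 − 3.94×3.3 − 3.97×0.18 = 6.3 V.
V_CE = 6.3 V > 0.2 V confirms active-region operation.

I_C ≈ 3.9 mA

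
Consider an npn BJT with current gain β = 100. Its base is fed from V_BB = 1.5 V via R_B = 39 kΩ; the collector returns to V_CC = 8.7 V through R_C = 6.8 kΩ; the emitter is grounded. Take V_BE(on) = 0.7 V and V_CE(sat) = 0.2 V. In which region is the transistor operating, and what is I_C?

Assume active: I_B = (1.5 − 0.7)/39 = 0.0205 mA, giving I_C = β·I_B = 2.05 mA.
But then V_CE = 8.7 − 2.05×6.8 = -5.25 V < V_CE(sat) = 0.2 V — impossible in the active region.
So the transistor is saturated. With V_CE = 0.2 V, I_C = (V_CC − 0.2)/R_C = 8.5/6.8 = 1.25 mA.
Check: β·I_B = 2.05 mA > I_C = 1.25 mA, confirming saturation.

saturation; I_C ≈ 1.2 mA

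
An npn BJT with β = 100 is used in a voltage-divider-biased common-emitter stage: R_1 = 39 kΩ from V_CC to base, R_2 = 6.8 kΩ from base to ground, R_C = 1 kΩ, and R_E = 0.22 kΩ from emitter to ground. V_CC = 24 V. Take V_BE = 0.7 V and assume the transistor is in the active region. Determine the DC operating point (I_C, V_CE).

Thevenize the base divider: V_Th = V_CC·R_2/(R_1+R_2) = 24×6.8/45.8 = 3.56 V, R_Th = R_1‖R_2 = 5.79 kΩ.
Base-emitter loop: V_Th = I_B·R_Th + V_BE + (β+1)I_B·R_E, so I_B = (3.56 − 0.7) / (5.79 + 101×0.22) = 0.102 mA.
I_C = β·I_B = 100×0.102 = 10.2 mA, and I_E = (β+1)I_B = 10.3 mA.
V_CE = V_CC − I_C·R_C − I_E·R_E = 24 − 10.2×1 − 10.3×0.22 = 11.5 V.
V_CE = 11.5 V > 0.2 V confirms active-region operation.

I_C ≈ 10 mA, V_CE ≈ 12 V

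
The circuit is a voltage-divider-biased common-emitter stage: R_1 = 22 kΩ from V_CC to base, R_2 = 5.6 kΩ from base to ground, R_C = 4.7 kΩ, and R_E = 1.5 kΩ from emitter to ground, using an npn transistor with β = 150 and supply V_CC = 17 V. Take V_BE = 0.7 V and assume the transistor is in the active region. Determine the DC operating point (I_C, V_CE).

Thevenize the base divider: V_Th = V_CC·R_2/(R_1+R_2) = 17×5.6/27.6 = 3.45 V, R_Th = R_1‖R_2 = 4.46 kΩ.
Base-emitter loop: V_Th = I_B·R_Th + V_BE + (β+1)I_B·R_E, so I_B = (3.45 − 0.7) / (4.46 + 151×1.5) = 0.0119 mA.
I_C = β·I_B = 150×0.0119 = 1.79 mA, and I_E = (β+1)I_B = 1.8 mA.
V_CE = V_CC − I_C·R_C − I_E·R_E = 17 − 1.79×4.7 − 1.8×1.5 = 5.91 V.
V_CE = 5.91 V > 0.2 V confirms active-region operation.

I_C ≈ 1.8 mA, V_CE ≈ 5.9 V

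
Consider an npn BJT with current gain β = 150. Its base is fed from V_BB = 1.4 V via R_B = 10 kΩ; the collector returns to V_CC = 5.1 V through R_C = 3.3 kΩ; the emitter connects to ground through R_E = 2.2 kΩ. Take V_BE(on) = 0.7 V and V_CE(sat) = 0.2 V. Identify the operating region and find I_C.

active; I_C ≈ 0.31 mA

Assume active. Base-emitter loop: I_B = (V_BB − V_BE)/(R_B + (β+1)R_E) = (1.4 − 0.7)/(10 + 151×2.2) = 0.00205 mA.
I_C = β·I_B = 150×0.00205 = 0.307 mA.
V_CE = V_CC − I_C·R_C − I_E·R_E = 5.1 − 0.307×3.3 − 0.309×2.2 = 3.41 V > V_CE(sat), so the active-region assumption holds.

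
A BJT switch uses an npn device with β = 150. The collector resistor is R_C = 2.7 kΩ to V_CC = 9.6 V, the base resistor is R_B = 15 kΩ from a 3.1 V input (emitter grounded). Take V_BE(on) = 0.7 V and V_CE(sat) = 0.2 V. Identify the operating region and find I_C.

Assume active: I_B = (3.1 − 0.7)/15 = 0.16 mA, giving I_C = β·I_B = 24 mA.
But then V_CE = 9.6 − 24×2.7 = -55.2 V < V_CE(sat) = 0.2 V — impossible in the active region.
So the transistor is saturated. With V_CE = 0.2 V, I_C = (V_CC − 0.2)/R_C = 9.4/2.7 = 3.48 mA.
Check: β·I_B = 24 mA > I_C = 3.48 mA, confirming saturation.

saturation; I_C ≈ 3.5 mA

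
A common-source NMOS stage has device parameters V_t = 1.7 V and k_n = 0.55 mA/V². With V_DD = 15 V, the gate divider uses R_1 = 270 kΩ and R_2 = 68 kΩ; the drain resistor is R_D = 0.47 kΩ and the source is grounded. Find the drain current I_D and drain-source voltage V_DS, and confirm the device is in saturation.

I_D ≈ 0.48 mA, V_DS ≈ 15 V

V_G = V_DD·R_2/(R_1+R_2) = 15×68/338 = 3.02 V. With the source grounded, V_GS = V_G = 3.02 V.
Assume saturation: I_D = (k_n/2)(V_GS − V_t)² = (0.55/2)×(3.02 − 1.7)² = 0.275×1.32² = 0.478 mA.
V_DS = V_DD − I_D·R_D = 15 − 0.478×0.47 = 14.8 V.
Saturation requires V_DS ≥ V_GS − V_t = 1.32 V; 14.8 ≥ 1.32 ✓.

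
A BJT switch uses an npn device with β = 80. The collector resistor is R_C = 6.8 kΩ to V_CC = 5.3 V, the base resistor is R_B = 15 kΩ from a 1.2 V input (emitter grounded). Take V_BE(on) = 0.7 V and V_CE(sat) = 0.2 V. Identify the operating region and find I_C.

Assume active: I_B = (1.2 − 0.7)/15 = 0.0333 mA, giving I_C = β·I_B = 2.67 mA.
But then V_CE = 5.3 − 2.67×6.8 = -12.8 V < V_CE(sat) = 0.2 V — impossible in the active region.
So the transistor is saturated. With V_CE = 0.2 V, I_C = (V_CC − 0.2)/R_C = 5.1/6.8 = 0.75 mA.
Check: β·I_B = 2.67 mA > I_C = 0.75 mA, confirming saturation.

saturation; I_C ≈ 0.75 mA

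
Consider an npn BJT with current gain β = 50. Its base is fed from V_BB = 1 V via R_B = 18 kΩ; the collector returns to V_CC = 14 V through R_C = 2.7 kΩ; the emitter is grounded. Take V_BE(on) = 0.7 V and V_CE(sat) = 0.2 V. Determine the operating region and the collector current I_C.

Assume active. Base-emitter loop: I_B = (V_BB − V_BE)/R_B = (1 − 0.7)/18 = 0.0167 mA.
I_C = β·I_B = 50×0.0167 = 0.833 mA.
V_CE = V_CC − I_C·R_C = 14 − 0.833×2.7 = 11.8 V > V_CE(sat), so the active-region assumption holds.

active; I_C ≈ 0.83 mA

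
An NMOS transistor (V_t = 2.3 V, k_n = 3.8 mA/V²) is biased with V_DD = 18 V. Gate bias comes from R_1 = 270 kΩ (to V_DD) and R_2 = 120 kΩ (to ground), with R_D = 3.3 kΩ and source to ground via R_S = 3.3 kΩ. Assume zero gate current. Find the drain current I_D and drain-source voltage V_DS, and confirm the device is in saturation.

V_G = V_DD·R_2/(R_1+R_2) = 18×120/390 = 5.54 V.
Assume saturation: I_D = (k_n/2)(V_GS − V_t)² with V_GS = V_G − I_D·R_S = 5.54 − 3.3·I_D.
Substituting gives 20.7·I_D² − 41.6·I_D + 19.9 = 0, with roots I_D = 0.786 or 1.22 mA.
The root I_D = 1.22 mA gives V_GS = 1.5 V ≤ V_t, so take I_D = 0.786 mA.
Then V_GS = 2.94 V and V_DS = V_DD − I_D(R_D+R_S) = 18 − 0.786×6.6 = 12.8 V.
Saturation requires V_DS ≥ V_GS − V_t = 0.643 V; 12.8 ≥ 0.643 ✓.

I_D ≈ 0.79 mA, V_DS ≈ 13 V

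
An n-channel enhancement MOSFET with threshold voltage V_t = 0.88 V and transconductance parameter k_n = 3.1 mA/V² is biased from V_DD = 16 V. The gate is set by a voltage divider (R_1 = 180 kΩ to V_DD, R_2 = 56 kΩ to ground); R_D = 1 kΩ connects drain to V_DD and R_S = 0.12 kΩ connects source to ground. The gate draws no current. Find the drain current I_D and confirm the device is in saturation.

V_G = V_DD·R_2/(R_1+R_2) = 16×56/236 = 3.8 V.
Assume saturation: I_D = (k_n/2)(V_GS − V_t)² with V_GS = V_G − I_D·R_S = 3.8 − 0.12·I_D.
Substituting gives 0.0223·I_D² − 2.08·I_D + 13.2 = 0, with roots I_D = 6.82 or 86.6 mA.
The root I_D = 86.6 mA gives V_GS = -6.59 V ≤ V_t, so take I_D = 6.82 mA.
Then V_GS = 2.98 V and V_DS = V_DD − I_D(R_D+R_S) = 16 − 6.82×1.12 = 8.36 V.
Saturation requires V_DS ≥ V_GS − V_t = 2.1 V; 8.36 ≥ 2.1 ✓.

I_D ≈ 6.8 mA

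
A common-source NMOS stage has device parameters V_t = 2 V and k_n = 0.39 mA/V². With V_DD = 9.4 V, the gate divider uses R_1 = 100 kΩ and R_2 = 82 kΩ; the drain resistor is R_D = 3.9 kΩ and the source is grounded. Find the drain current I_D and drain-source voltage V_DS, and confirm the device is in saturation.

I_D ≈ 0.97 mA, V_DS ≈ 5.6 V

V_G = V_DD·R_2/(R_1+R_2) = 9.4×82/182 = 4.24 V. With the source grounded, V_GS = V_G = 4.24 V.
Assume saturation: I_D = (k_n/2)(V_GS − V_t)² = (0.39/2)×(4.24 − 2)² = 0.195×2.24² = 0.974 mA.
V_DS = V_DD − I_D·R_D = 9.4 − 0.974×3.9 = 5.6 V.
Saturation requires V_DS ≥ V_GS − V_t = 2.24 V; 5.6 ≥ 2.24 ✓.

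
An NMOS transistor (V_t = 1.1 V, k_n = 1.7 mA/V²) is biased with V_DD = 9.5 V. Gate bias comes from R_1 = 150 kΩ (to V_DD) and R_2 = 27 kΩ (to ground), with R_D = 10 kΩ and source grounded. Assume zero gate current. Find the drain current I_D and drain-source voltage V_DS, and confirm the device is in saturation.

V_G = V_DD·R_2/(R_1+R_2) = 9.5×27/177 = 1.45 V. With the source grounded, V_GS = V_G = 1.45 V.
Assume saturation: I_D = (k_n/2)(V_GS − V_t)² = (1.7/2)×(1.45 − 1.1)² = 0.85×0.349² = 0.104 mA.
V_DS = V_DD − I_D·R_D = 9.5 − 0.104×10 = 8.46 V.
Saturation requires V_DS ≥ V_GS − V_t = 0.349 V; 8.46 ≥ 0.349 ✓.

I_D ≈ 0.1 mA, V_DS ≈ 8.5 V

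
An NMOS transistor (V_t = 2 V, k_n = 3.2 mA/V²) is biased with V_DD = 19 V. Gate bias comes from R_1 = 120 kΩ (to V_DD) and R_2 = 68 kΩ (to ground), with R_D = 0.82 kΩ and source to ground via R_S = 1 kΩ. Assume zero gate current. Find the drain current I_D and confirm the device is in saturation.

I_D ≈ 3.4 mA

V_G = V_DD·R_2/(R_1+R_2) = 19×68/188 = 6.87 V.
Assume saturation: I_D = (k_n/2)(V_GS − V_t)² with V_GS = V_G − I_D·R_S = 6.87 − 1·I_D.
Substituting gives 1.6·I_D² − 16.6·I_D + 38 = 0, with roots I_D = 3.41 or 6.96 mA.
The root I_D = 6.96 mA gives V_GS = -0.0853 V ≤ V_t, so take I_D = 3.41 mA.
Then V_GS = 3.46 V and V_DS = V_DD − I_D(R_D+R_S) = 19 − 3.41×1.82 = 12.8 V.
Saturation requires V_DS ≥ V_GS − V_t = 1.46 V; 12.8 ≥ 1.46 ✓.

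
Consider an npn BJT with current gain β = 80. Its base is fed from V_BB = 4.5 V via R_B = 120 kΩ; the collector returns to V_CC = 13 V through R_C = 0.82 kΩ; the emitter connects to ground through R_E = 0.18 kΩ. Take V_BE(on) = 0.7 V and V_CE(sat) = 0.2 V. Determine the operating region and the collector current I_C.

Assume active. Base-emitter loop: I_B = (V_BB − V_BE)/(R_B + (β+1)R_E) = (4.5 − 0.7)/(120 + 81×0.18) = 0.0282 mA.
I_C = β·I_B = 80×0.0282 = 2.26 mA.
V_CE = V_CC − I_C·R_C − I_E·R_E = 13 − 2.26×0.82 − 2.29×0.18 = 10.7 V > V_CE(sat), so the active-region assumption holds.

active; I_C ≈ 2.3 mA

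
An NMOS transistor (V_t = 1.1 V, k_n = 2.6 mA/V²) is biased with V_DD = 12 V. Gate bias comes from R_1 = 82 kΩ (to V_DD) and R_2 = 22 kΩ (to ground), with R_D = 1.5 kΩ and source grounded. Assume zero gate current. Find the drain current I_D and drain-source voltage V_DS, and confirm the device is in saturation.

I_D ≈ 2.7 mA, V_DS ≈ 8 V

V_G = V_DD·R_2/(R_1+R_2) = 12×22/104 = 2.54 V. With the source grounded, V_GS = V_G = 2.54 V.
Assume saturation: I_D = (k_n/2)(V_GS − V_t)² = (2.6/2)×(2.54 − 1.1)² = 1.3×1.44² = 2.69 mA.
V_DS = V_DD − I_D·R_D = 12 − 2.69×1.5 = 7.97 V.
Saturation requires V_DS ≥ V_GS − V_t = 1.44 V; 7.97 ≥ 1.44 ✓.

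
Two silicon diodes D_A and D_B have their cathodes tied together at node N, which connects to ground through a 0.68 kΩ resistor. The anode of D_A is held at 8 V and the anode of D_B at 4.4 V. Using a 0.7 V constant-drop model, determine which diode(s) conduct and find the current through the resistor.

Assume both conduct. Then node N would need to be at both 8−0.7 = 7.3 V and 4.4−0.7 = 3.7 V, which is impossible.
Assume only D_A conducts: V_N = 8 − 0.7 = 7.3 V, so I_R = 7.3/0.68 = 10.7 mA.
Check D_B: its anode-to-cathode voltage is 4.4 − 7.3 = -2.9 V < 0.7 V, so it is off. The assumption is consistent.

Only D_A conducts; I_R ≈ 11 mA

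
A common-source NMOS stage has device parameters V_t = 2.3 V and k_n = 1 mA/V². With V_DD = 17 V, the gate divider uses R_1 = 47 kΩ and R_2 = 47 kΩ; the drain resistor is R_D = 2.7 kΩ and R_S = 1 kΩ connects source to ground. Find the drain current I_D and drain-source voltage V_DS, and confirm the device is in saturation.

I_D ≈ 3.5 mA, V_DS ≈ 3.9 V

V_G = V_DD·R_2/(R_1+R_2) = 17×47/94 = 8.5 V.
Assume saturation: I_D = (k_n/2)(V_GS − V_t)² with V_GS = V_G − I_D·R_S = 8.5 − 1·I_D.
Substituting gives 0.5·I_D² − 7.2·I_D + 19.2 = 0, with roots I_D = 3.54 or 10.9 mA.
The root I_D = 10.9 mA gives V_GS = -2.36 V ≤ V_t, so take I_D = 3.54 mA.
Then V_GS = 4.96 V and V_DS = V_DD − I_D(R_D+R_S) = 17 − 3.54×3.7 = 3.9 V.
Saturation requires V_DS ≥ V_GS − V_t = 2.66 V; 3.9 ≥ 2.66 ✓.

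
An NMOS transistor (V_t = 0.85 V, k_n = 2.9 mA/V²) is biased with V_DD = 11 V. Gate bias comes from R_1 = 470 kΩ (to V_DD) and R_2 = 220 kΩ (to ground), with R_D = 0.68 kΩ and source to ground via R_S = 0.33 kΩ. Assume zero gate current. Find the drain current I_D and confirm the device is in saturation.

I_D ≈ 3.4 mA

V_G = V_DD·R_2/(R_1+R_2) = 11×220/690 = 3.51 V.
Assume saturation: I_D = (k_n/2)(V_GS − V_t)² with V_GS = V_G − I_D·R_S = 3.51 − 0.33·I_D.
Substituting gives 0.158·I_D² − 3.54·I_D + 10.2 = 0, with roots I_D = 3.41 or 19 mA.
The root I_D = 19 mA gives V_GS = -2.77 V ≤ V_t, so take I_D = 3.41 mA.
Then V_GS = 2.38 V and V_DS = V_DD − I_D(R_D+R_S) = 11 − 3.41×1.01 = 7.56 V.
Saturation requires V_DS ≥ V_GS − V_t = 1.53 V; 7.56 ≥ 1.53 ✓.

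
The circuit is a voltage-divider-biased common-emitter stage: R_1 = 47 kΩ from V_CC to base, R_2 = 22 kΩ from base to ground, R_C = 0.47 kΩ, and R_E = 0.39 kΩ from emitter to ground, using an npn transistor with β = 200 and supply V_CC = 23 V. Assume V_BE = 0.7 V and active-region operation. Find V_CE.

V_CE ≈ 11 V

Thevenize the base divider: V_Th = V_CC·R_2/(R_1+R_2) = 23×22/69 = 7.33 V, R_Th = R_1‖R_2 = 15 kΩ.
Base-emitter loop: V_Th = I_B·R_Th + V_BE + (β+1)I_B·R_E, so I_B = (7.33 − 0.7) / (15 + 201×0.39) = 0.071 mA.
I_C = β·I_B = 200×0.071 = 14.2 mA, and I_E = (β+1)I_B = 14.3 mA.
V_CE = V_CC − I_C·R_C − I_E·R_E = 23 − 14.2×0.47 − 14.3×0.39 = 10.8 V.
V_CE = 10.8 V > 0.2 V confirms active-region operation.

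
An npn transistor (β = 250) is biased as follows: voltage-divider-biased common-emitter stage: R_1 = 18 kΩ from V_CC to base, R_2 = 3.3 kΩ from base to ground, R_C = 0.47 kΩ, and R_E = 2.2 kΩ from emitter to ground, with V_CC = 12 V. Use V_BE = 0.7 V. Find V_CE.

V_CE ≈ 11 V

Thevenize the base divider: V_Th = V_CC·R_2/(R_1+R_2) = 12×3.3/21.3 = 1.86 V, R_Th = R_1‖R_2 = 2.79 kΩ.
Base-emitter loop: V_Th = I_B·R_Th + V_BE + (β+1)I_B·R_E, so I_B = (1.86 − 0.7) / (2.79 + 251×2.2) = 0.00209 mA.
I_C = β·I_B = 250×0.00209 = 0.522 mA, and I_E = (β+1)I_B = 0.524 mA.
V_CE = V_CC − I_C·R_C − I_E·R_E = 12 − 0.522×0.47 − 0.524×2.2 = 10.6 V.
V_CE = 10.6 V > 0.2 V confirms active-region operation.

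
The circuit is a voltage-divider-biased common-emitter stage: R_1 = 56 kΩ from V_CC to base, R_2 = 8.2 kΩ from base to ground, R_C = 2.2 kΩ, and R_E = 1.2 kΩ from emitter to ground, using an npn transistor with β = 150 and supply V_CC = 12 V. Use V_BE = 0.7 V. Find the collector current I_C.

Thevenize the base divider: V_Th = V_CC·R_2/(R_1+R_2) = 12×8.2/64.2 = 1.53 V, R_Th = R_1‖R_2 = 7.15 kΩ.
Base-emitter loop: V_Th = I_B·R_Th + V_BE + (β+1)I_B·R_E, so I_B = (1.53 − 0.7) / (7.15 + 151×1.2) = 0.00442 mA.
I_C = β·I_B = 150×0.00442 = 0.663 mA, and I_E = (β+1)I_B = 0.668 mA.
V_CE = V_CC − I_C·R_C − I_E·R_E = 12 − 0.663×2.2 − 0.668×1.2 = 9.74 V.
V_CE = 9.74 V > 0.2 V confirms active-region operation.

I_C ≈ 0.66 mA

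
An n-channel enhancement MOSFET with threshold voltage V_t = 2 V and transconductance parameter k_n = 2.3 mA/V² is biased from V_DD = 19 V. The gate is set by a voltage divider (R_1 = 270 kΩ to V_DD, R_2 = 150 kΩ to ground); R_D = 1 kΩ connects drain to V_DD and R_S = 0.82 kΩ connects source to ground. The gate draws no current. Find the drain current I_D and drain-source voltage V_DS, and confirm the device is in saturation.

V_G = V_DD·R_2/(R_1+R_2) = 19×150/420 = 6.79 V.
Assume saturation: I_D = (k_n/2)(V_GS − V_t)² with V_GS = V_G − I_D·R_S = 6.79 − 0.82·I_D.
Substituting gives 0.773·I_D² − 10·I_D + 26.3 = 0, with roots I_D = 3.66 or 9.31 mA.
The root I_D = 9.31 mA gives V_GS = -0.845 V ≤ V_t, so take I_D = 3.66 mA.
Then V_GS = 3.78 V and V_DS = V_DD − I_D(R_D+R_S) = 19 − 3.66×1.82 = 12.3 V.
Saturation requires V_DS ≥ V_GS − V_t = 1.78 V; 12.3 ≥ 1.78 ✓.

I_D ≈ 3.7 mA, V_DS ≈ 12 V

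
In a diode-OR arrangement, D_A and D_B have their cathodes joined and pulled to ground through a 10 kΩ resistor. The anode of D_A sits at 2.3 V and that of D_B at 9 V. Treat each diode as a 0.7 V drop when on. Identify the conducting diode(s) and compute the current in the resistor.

Assume both conduct. Then node N would need to be at both 2.3−0.7 = 1.6 V and 9−0.7 = 8.3 V, which is impossible.
Assume only D_B conducts: V_N = 9 − 0.7 = 8.3 V, so I_R = 8.3/10 = 0.83 mA.
Check D_A: its anode-to-cathode voltage is 2.3 − 8.3 = -6 V < 0.7 V, so it is off. The assumption is consistent.

Only D_B conducts; I_R ≈ 0.83 mA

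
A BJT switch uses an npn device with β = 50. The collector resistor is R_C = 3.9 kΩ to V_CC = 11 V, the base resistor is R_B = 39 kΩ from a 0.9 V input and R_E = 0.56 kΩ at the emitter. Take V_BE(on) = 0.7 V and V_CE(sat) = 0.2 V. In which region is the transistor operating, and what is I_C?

active; I_C ≈ 0.15 mA

Assume active. Base-emitter loop: I_B = (V_BB − V_BE)/(R_B + (β+1)R_E) = (0.9 − 0.7)/(39 + 51×0.56) = 0.00296 mA.
I_C = β·I_B = 50×0.00296 = 0.148 mA.
V_CE = V_CC − I_C·R_C − I_E·R_E = 11 − 0.148×3.9 − 0.151×0.56 = 10.3 V > V_CE(sat), so the active-region assumption holds.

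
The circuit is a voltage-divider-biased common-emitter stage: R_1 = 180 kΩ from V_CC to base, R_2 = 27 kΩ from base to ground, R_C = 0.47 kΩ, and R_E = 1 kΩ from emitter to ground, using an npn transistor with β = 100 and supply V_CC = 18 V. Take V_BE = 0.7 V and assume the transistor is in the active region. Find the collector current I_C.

Thevenize the base divider: V_Th = V_CC·R_2/(R_1+R_2) = 18×27/207 = 2.35 V, R_Th = R_1‖R_2 = 23.5 kΩ.
Base-emitter loop: V_Th = I_B·R_Th + V_BE + (β+1)I_B·R_E, so I_B = (2.35 − 0.7) / (23.5 + 101×1) = 0.0132 mA.
I_C = β·I_B = 100×0.0132 = 1.32 mA, and I_E = (β+1)I_B = 1.34 mA.
V_CE = V_CC − I_C·R_C − I_E·R_E = 18 − 1.32×0.47 − 1.34×1 = 16 V.
V_CE = 16 V > 0.2 V confirms active-region operation.

I_C ≈ 1.3 mA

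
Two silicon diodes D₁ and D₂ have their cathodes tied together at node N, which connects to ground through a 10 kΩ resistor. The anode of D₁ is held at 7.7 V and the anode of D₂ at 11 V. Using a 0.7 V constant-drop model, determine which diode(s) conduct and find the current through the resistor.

Only D₂ conducts; I_R ≈ 1 mA

Assume both conduct. Then node N would need to be at both 7.7−0.7 = 7 V and 11−0.7 = 10.3 V, which is impossible.
Assume only D₂ conducts: V_N = 11 − 0.7 = 10.3 V, so I_R = 10.3/10 = 1.03 mA.
Check D₁: its anode-to-cathode voltage is 7.7 − 10.3 = -2.6 V < 0.7 V, so it is off. The assumption is consistent.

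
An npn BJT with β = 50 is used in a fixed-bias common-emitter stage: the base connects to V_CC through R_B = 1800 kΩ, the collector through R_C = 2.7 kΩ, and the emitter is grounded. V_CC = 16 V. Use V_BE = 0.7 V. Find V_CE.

Base loop: V_CC = I_B·R_B + V_BE, so I_B = (16 − 0.7)/1800 kΩ = 0.0085 mA.
In the active region I_C = β·I_B = 50 × 0.0085 = 0.425 mA.
Collector loop: V_CE = V_CC − I_C·R_C = 16 − 0.425×2.7 = 14.9 V.
Since V_CE = 14.9 V > V_CE(sat) ≈ 0.2 V, the transistor is in the active region as assumed.

V_CE ≈ 15 V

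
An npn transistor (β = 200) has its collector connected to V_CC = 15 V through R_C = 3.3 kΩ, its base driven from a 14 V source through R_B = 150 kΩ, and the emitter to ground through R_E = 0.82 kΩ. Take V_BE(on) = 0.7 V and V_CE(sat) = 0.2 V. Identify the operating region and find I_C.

saturation; I_C ≈ 3.6 mA

Assume active: I_B = (14 − 0.7)/(150 + 201×0.82) = 0.0422 mA, I_C = β·I_B = 8.45 mA.
Then V_CE = 15 − 8.45×3.3 − 8.49×0.82 = -19.8 V < 0.2 V — the active assumption fails.
Re-solve with V_CE = 0.2 V. KCL at the emitter: V_E/R_E = (V_BB−0.7−V_E)/R_B + (V_CC−0.2−V_E)/R_C, giving V_E = 2.99 V.
I_C = (V_CC − 0.2 − V_E)/R_C = (14.8 − 2.99)/3.3 = 3.58 mA.
Check: I_B = (13.3 − 2.99)/150 = 0.0687 mA, and β·I_B = 13.7 mA > I_C, confirming saturation.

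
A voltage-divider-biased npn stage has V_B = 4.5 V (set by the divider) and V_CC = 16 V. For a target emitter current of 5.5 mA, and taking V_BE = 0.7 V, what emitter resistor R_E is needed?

R_E ≈ 0.69 kΩ

V_E = V_B − V_BE = 4.5 − 0.7 = 3.8 V.
R_E = V_E / I_E = 3.8 / 5.5 = 0.691 kΩ.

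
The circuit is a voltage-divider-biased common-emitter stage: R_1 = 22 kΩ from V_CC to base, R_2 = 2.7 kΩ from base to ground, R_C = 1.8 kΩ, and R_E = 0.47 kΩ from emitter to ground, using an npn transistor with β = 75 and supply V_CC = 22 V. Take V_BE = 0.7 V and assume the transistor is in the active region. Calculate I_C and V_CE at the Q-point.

Thevenize the base divider: V_Th = V_CC·R_2/(R_1+R_2) = 22×2.7/24.7 = 2.4 V, R_Th = R_1‖R_2 = 2.4 kΩ.
Base-emitter loop: V_Th = I_B·R_Th + V_BE + (β+1)I_B·R_E, so I_B = (2.4 − 0.7) / (2.4 + 76×0.47) = 0.0447 mA.
I_C = β·I_B = 75×0.0447 = 3.35 mA, and I_E = (β+1)I_B = 3.4 mA.
V_CE = V_CC − I_C·R_C − I_E·R_E = 22 − 3.35×1.8 − 3.4×0.47 = 14.4 V.
V_CE = 14.4 V > 0.2 V confirms active-region operation.

I_C ≈ 3.4 mA, V_CE ≈ 14 V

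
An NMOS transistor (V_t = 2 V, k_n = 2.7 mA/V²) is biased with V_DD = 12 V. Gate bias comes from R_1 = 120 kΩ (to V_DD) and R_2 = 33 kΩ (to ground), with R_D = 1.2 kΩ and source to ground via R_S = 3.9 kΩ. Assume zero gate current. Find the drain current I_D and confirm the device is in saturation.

V_G = V_DD·R_2/(R_1+R_2) = 12×33/153 = 2.59 V.
Assume saturation: I_D = (k_n/2)(V_GS − V_t)² with V_GS = V_G − I_D·R_S = 2.59 − 3.9·I_D.
Substituting gives 20.5·I_D² − 7.19·I_D + 0.467 = 0, with roots I_D = 0.0861 or 0.264 mA.
The root I_D = 0.264 mA gives V_GS = 1.56 V ≤ V_t, so take I_D = 0.0861 mA.
Then V_GS = 2.25 V and V_DS = V_DD − I_D(R_D+R_S) = 12 − 0.0861×5.1 = 11.6 V.
Saturation requires V_DS ≥ V_GS − V_t = 0.253 V; 11.6 ≥ 0.253 ✓.

I_D ≈ 0.086 mA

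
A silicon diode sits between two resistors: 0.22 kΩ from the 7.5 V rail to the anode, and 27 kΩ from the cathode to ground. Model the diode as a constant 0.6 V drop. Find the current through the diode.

The two resistors are in series with the diode, so KVL gives 7.5 = I·0.22 + 0.6 + I·27.
I = (7.5 − 0.6) / (0.22 + 27) kΩ = 6.9 / 27.2 = 0.253 mA.

I ≈ 0.25 mA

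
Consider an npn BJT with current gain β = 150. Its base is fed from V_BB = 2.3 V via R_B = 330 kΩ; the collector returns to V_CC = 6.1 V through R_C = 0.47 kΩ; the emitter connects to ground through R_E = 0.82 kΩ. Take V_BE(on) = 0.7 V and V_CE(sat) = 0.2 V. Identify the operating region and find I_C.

Assume active. Base-emitter loop: I_B = (V_BB − V_BE)/(R_B + (β+1)R_E) = (2.3 − 0.7)/(330 + 151×0.82) = 0.00353 mA.
I_C = β·I_B = 150×0.00353 = 0.529 mA.
V_CE = V_CC − I_C·R_C − I_E·R_E = 6.1 − 0.529×0.47 − 0.532×0.82 = 5.41 V > V_CE(sat), so the active-region assumption holds.

active; I_C ≈ 0.53 mA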